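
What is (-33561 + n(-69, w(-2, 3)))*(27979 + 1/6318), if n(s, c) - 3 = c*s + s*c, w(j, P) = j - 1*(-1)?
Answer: -984616269110/1053 ≈ -9.3506e+8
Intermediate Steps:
w(j, P) = 1 + j (w(j, P) = j + 1 = 1 + j)
n(s, c) = 3 + 2*c*s (n(s, c) = 3 + (c*s + s*c) = 3 + (c*s + c*s) = 3 + 2*c*s)
(-33561 + n(-69, w(-2, 3)))*(27979 + 1/6318) = (-33561 + (3 + 2*(1 - 2)*(-69)))*(27979 + 1/6318) = (-33561 + (3 + 2*(-1)*(-69)))*(27979 + 1/6318) = (-33561 + (3 + 138))*(176771323/6318) = (-33561 + 141)*(176771323/6318) = -33420*176771323/6318 = -984616269110/1053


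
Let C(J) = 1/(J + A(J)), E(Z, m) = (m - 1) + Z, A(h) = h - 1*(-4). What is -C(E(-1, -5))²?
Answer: -1/100 ≈ -0.010000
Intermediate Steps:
A(h) = 4 + h (A(h) = h + 4 = 4 + h)
E(Z, m) = -1 + Z + m (E(Z, m) = (-1 + m) + Z = -1 + Z + m)
C(J) = 1/(4 + 2*J) (C(J) = 1/(J + (4 + J)) = 1/(4 + 2*J))
-C(E(-1, -5))² = -(1/(2*(2 + (-1 - 1 - 5))))² = -(1/(2*(2 - 7)))² = -((½)/(-5))² = -((½)*(-⅕))² = -(-⅒)² = -1*1/100 = -1/100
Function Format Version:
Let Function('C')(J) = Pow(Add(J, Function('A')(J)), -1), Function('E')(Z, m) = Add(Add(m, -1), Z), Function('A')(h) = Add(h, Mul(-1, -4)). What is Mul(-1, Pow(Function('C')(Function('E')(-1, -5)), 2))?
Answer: Rational(-1, 100) ≈ -0.010000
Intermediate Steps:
Function('A')(h) = Add(4, h) (Function('A')(h) = Add(h, 4) = Add(4, h))
Function('E')(Z, m) = Add(-1, Z, m) (Function('E')(Z, m) = Add(Add(-1, m), Z) = Add(-1, Z, m))
Function('C')(J) = Pow(Add(4, Mul(2, J)), -1) (Function('C')(J) = Pow(Add(J, Add(4, J)), -1) = Pow(Add(4, Mul(2, J)), -1))
Mul(-1, Pow(Function('C')(Function('E')(-1, -5)), 2)) = Mul(-1, Pow(Mul(Rational(1, 2), Pow(Add(2, Add(-1, -1, -5)), -1)), 2)) = Mul(-1, Pow(Mul(Rational(1, 2), Pow(Add(2, -7), -1)), 2)) = Mul(-1, Pow(Mul(Rational(1, 2), Pow(-5, -1)), 2)) = Mul(-1, Pow(Mul(Rational(1, 2), Rational(-1, 5)), 2)) = Mul(-1, Pow(Rational(-1, 10), 2)) = Mul(-1, Rational(1, 100)) = Rational(-1, 100)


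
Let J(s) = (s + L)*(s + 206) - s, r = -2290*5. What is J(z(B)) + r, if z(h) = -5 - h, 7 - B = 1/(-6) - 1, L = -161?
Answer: -1620791/36 ≈ -45022.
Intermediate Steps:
B = 49/6 (B = 7 - (1/(-6) - 1) = 7 - (-1/6 - 1) = 7 - 1*(-7/6) = 7 + 7/6 = 49/6 ≈ 8.1667)
r = -11450
J(s) = -s + (-161 + s)*(206 + s) (J(s) = (s - 161)*(s + 206) - s = (-161 + s)*(206 + s) - s = -s + (-161 + s)*(206 + s))
J(z(B)) + r = (-33166 + (-5 - 1*49/6)**2 + 44*(-5 - 1*49/6)) - 11450 = (-33166 + (-5 - 49/6)**2 + 44*(-5 - 49/6)) - 11450 = (-33166 + (-79/6)**2 + 44*(-79/6)) - 11450 = (-33166 + 6241/36 - 1738/3) - 11450 = -1208591/36 - 11450 = -1620791/36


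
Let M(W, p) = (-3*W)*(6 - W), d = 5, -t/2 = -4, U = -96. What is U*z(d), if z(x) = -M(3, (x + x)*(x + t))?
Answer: -2592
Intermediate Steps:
t = 8 (t = -2*(-4) = 8)
M(W, p) = -3*W*(6 - W)
z(x) = 27 (z(x) = -3*3*(-6 + 3) = -3*3*(-3) = -1*(-27) = 27)
U*z(d) = -96*27 = -2592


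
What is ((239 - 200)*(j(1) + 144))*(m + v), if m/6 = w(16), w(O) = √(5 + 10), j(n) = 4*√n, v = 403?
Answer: 2326116 + 34632*√15 ≈ 2.4602e+6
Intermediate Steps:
w(O) = √15
m = 6*√15 ≈ 23.238
((239 - 200)*(j(1) + 144))*(m + v) = ((239 - 200)*(4*√1 + 144))*(6*√15 + 403) = (39*(4*1 + 144))*(403 + 6*√15) = (39*(4 + 144))*(403 + 6*√15) = (39*148)*(403 + 6*√15) = 5772*(403 + 6*√15) = 2326116 + 34632*√15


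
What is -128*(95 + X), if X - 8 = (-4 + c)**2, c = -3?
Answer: -19456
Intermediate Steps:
X = 57 (X = 8 + (-4 - 3)**2 = 8 + (-7)**2 = 8 + 49 = 57)
-128*(95 + X) = -128*(95 + 57) = -128*152 = -19456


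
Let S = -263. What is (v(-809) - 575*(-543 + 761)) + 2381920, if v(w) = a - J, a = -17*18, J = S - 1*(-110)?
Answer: 2256417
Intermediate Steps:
J = -153 (J = -263 - 1*(-110) = -263 + 110 = -153)
a = -306
v(w) = -153 (v(w) = -306 - 1*(-153) = -306 + 153 = -153)
(v(-809) - 575*(-543 + 761)) + 2381920 = (-153 - 575*(-543 + 761)) + 2381920 = (-153 - 575*218) + 2381920 = (-153 - 125350) + 2381920 = -125503 + 2381920 = 2256417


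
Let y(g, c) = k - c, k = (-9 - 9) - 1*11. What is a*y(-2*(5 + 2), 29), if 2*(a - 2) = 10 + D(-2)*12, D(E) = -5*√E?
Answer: -406 + 1740*I*√2 ≈ -406.0 + 2460.7*I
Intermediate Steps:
k = -29 (k = -18 - 11 = -29)
y(g, c) = -29 - c
a = 7 - 30*I*√2 (a = 2 + (10 - 5*I*√2*12)/2 = 2 + (10 - 60*I*√2)/2 = 2 + (5 - 30*I*√2) = 7 - 30*I*√2 ≈ 7.0 - 42.426*I)
a*y(-2*(5 + 2), 29) = (7 - 30*I*√2)*(-29 - 1*29) = (7 - 30*I*√2)*(-29 - 29) = (7 - 30*I*√2)*(-58) = -406 + 1740*I*√2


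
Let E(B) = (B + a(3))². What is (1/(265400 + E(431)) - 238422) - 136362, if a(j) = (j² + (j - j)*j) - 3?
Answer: -171039799295/456369 ≈ -3.7478e+5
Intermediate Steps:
a(j) = -3 + j² (a(j) = (j² + 0*j) - 3 = (j² + 0) - 3 = j² - 3 = -3 + j²)
E(B) = (6 + B)² (E(B) = (B + (-3 + 3²))² = (B + (-3 + 9))² = (B + 6)² = (6 + B)²)
(1/(265400 + E(431)) - 238422) - 136362 = (1/(265400 + (6 + 431)²) - 238422) - 136362 = (1/(265400 + 437²) - 238422) - 136362 = (1/(265400 + 190969) - 238422) - 136362 = (1/456369 - 238422) - 136362 = -108808409717/456369 - 136362 = -171039799295/456369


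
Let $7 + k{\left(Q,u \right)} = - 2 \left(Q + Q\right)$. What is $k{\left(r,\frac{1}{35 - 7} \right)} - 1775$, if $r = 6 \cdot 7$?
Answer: $-1950$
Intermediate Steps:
$r = 42$
$k{\left(Q,u \right)} = -7 - 4 Q$ ($k{\left(Q,u \right)} = -7 - 2 \left(Q + Q\right) = -7 - 2 \cdot 2 Q = -7 - 4 Q$)
$k{\left(r,\frac{1}{35 - 7} \right)} - 1775 = \left(-7 - 168\right) - 1775 = -175 - 1775 = -1950$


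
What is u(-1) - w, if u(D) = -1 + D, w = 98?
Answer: -100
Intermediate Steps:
u(-1) - w = (-1 - 1) - 1*98 = -2 - 98 = -100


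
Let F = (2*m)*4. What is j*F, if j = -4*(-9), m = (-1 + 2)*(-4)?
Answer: -1152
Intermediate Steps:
m = -4 (m = 1*(-4) = -4)
F = -32 (F = (2*(-4))*4 = -8*4 = -32)
j = 36
j*F = 36*(-32) = -1152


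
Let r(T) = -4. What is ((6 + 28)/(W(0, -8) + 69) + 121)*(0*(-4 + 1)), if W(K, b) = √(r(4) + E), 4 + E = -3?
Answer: 0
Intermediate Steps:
E = -7 (E = -4 - 3 = -7)
W(K, b) = I*√11 (W(K, b) = √(-4 - 7) = √(-11) = I*√11)
((6 + 28)/(W(0, -8) + 69) + 121)*(0*(-4 + 1)) = ((6 + 28)/(I*√11 + 69) + 121)*(0*(-4 + 1)) = (34/(69 + I*√11) + 121)*(0*(-3)) = (121 + 34/(69 + I*√11))*0 = 0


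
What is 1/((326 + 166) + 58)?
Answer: 1/550 ≈ 0.0018182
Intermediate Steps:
1/((326 + 166) + 58) = 1/(492 + 58) = 1/550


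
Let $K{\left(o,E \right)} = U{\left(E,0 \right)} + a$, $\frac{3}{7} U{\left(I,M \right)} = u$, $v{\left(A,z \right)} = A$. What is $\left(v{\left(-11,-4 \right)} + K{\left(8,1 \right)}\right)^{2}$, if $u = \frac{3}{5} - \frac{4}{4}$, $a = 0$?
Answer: $\frac{32041}{225} \approx 142.4$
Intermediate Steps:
$u = - \frac{2}{5}$ ($u = 3 \cdot \frac{1}{5} - 1 = \frac{3}{5} - 1 = - \frac{2}{5} \approx -0.4$)
$U{\left(I,M \right)} = - \frac{14}{15}$ ($U{\left(I,M \right)} = \frac{7}{3} \left(- \frac{2}{5}\right) = - \frac{14}{15}$)
$K{\left(o,E \right)} = - \frac{14}{15}$ ($K{\left(o,E \right)} = - \frac{14}{15} + 0 = - \frac{14}{15}$)
$\left(v{\left(-11,-4 \right)} + K{\left(8,1 \right)}\right)^{2} = \left(-11 - \frac{14}{15}\right)^{2} = \left(- \frac{179}{15}\right)^{2} = \frac{32041}{225}$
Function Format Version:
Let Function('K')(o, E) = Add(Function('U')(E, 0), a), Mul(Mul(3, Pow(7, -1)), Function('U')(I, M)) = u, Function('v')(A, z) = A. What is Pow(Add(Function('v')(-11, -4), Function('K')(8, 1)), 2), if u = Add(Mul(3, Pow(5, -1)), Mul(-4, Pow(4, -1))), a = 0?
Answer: Rational(32041, 225) ≈ 142.40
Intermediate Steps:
u = Rational(-2, 5) (u = Add(Mul(3, Rational(1, 5)), Mul(-4, Rational(1, 4))) = Add(Rational(3, 5), -1) = Rational(-2, 5) ≈ -0.40000)
Function('U')(I, M) = Rational(-14, 15) (Function('U')(I, M) = Mul(Rational(7, 3), Rational(-2, 5)) = Rational(-14, 15))
Function('K')(o, E) = Rational(-14, 15) (Function('K')(o, E) = Add(Rational(-14, 15), 0) = Rational(-14, 15))
Pow(Add(Function('v')(-11, -4), Function('K')(8, 1)), 2) = Pow(Add(-11, Rational(-14, 15)), 2) = Pow(Rational(-179, 15), 2) = Rational(32041, 225)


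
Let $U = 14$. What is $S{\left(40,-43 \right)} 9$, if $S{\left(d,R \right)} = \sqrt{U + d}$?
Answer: $27 \sqrt{6} \approx 66.136$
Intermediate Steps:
$S{\left(d,R \right)} = \sqrt{14 + d}$
$S{\left(40,-43 \right)} 9 = \sqrt{14 + 40} \cdot 9 = \sqrt{54} \cdot 9 = 3 \sqrt{6} \cdot 9 = 27 \sqrt{6}$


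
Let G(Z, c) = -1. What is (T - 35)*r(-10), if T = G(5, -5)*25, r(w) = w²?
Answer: -6000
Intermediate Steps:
T = -25 (T = -1*25 = -25)
(T - 35)*r(-10) = (-25 - 35)*(-10)² = -60*100 = -6000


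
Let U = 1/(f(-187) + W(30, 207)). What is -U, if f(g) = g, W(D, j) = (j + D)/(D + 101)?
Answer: 131/24260 ≈ 0.0053998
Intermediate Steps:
W(D, j) = (D + j)/(101 + D)
U = -131/24260 (U = 1/(-187 + (30 + 207)/(101 + 30)) = 1/(-187 + 237/131) = 1/(-24260/131) = -131/24260 ≈ -0.0053998)
-U = -1*(-131/24260) = 131/24260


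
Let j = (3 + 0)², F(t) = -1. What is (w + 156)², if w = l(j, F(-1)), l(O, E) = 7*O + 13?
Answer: 53824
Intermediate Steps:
j = 9 (j = 3² = 9)
l(O, E) = 13 + 7*O
w = 76 (w = 13 + 7*9 = 13 + 63 = 76)
(w + 156)² = (76 + 156)² = 232² = 53824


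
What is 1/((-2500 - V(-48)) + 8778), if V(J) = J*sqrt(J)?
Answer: 3139/19761938 - 48*I*sqrt(3)/9880969 ≈ 0.00015884 - 8.414e-6*I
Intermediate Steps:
V(J) = J**(3/2)
1/((-2500 - V(-48)) + 8778) = 1/((-2500 - (-48)**(3/2)) + 8778) = 1/((-2500 - (-192)*I*sqrt(3)) + 8778) = 1/((-2500 + 192*I*sqrt(3)) + 8778) = 1/(6278 + 192*I*sqrt(3))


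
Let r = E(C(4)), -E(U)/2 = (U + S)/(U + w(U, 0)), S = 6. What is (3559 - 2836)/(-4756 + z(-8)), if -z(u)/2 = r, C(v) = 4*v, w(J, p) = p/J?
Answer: -482/3167 ≈ -0.15219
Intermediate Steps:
E(U) = -2*(6 + U)/U (E(U) = -2*(U + 6)/(U + 0/U) = -2*(6 + U)/(U + 0) = -2*(6 + U)/U)
r = -11/4 (r = -2 - 12/(4*4) = -2 - 12/16 = -2 - 12*1/16 = -2 - ¾ = -11/4 ≈ -2.7500)
z(u) = 11/2 (z(u) = -2*(-11/4) = 11/2)
(3559 - 2836)/(-4756 + z(-8)) = (3559 - 2836)/(-4756 + 11/2) = 723/(-9501/2) = 723*(-2/9501) = -482/3167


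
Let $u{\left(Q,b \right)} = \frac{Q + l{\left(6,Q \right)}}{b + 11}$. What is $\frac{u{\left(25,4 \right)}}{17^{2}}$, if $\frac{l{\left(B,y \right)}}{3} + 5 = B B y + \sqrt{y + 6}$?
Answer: $\frac{542}{867} + \frac{\sqrt{31}}{1445} \approx 0.629$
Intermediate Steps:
$l{\left(B,y \right)} = -15 + 3 \sqrt{6 + y} + 3 y B^{2}$ ($l{\left(B,y \right)} = -15 + 3 \left(B B y + \sqrt{y + 6}\right) = -15 + 3 \left(B^{2} y + \sqrt{6 + y}\right) = -15 + 3 \left(y B^{2} + \sqrt{6 + y}\right) = -15 + 3 \left(\sqrt{6 + y} + y B^{2}\right) = -15 + \left(3 \sqrt{6 + y} + 3 y B^{2}\right) = -15 + 3 \sqrt{6 + y} + 3 y B^{2}$)
$u{\left(Q,b \right)} = \frac{-15 + 3 \sqrt{6 + Q} + 109 Q}{11 + b}$ ($u{\left(Q,b \right)} = \frac{Q + \left(-15 + 3 \sqrt{6 + Q} + 3 Q 6^{2}\right)}{b + 11} = \frac{Q + \left(-15 + 3 \sqrt{6 + Q} + 3 Q 36\right)}{11 + b} = \frac{Q + \left(-15 + 3 \sqrt{6 + Q} + 108 Q\right)}{11 + b} = \frac{-15 + 3 \sqrt{6 + Q} + 109 Q}{11 + b}$)
$\frac{u{\left(25,4 \right)}}{17^{2}} = \frac{\frac{1}{11 + 4} \left(-15 + 3 \sqrt{6 + 25} + 109 \cdot 25\right)}{17^{2}} = \frac{\frac{1}{15} \left(-15 + 3 \sqrt{31} + 2725\right)}{289} = \frac{2710 + 3 \sqrt{31}}{15} \cdot \frac{1}{289} = \left(\frac{542}{3} + \frac{\sqrt{31}}{5}\right) \frac{1}{289} = \frac{542}{867} + \frac{\sqrt{31}}{1445}$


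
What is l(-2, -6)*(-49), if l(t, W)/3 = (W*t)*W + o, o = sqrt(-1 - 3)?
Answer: 10584 - 294*I ≈ 10584.0 - 294.0*I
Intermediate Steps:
o = 2*I (o = sqrt(-4) = 2*I ≈ 2.0*I)
l(t, W) = 6*I + 3*t*W**2 (l(t, W) = 3*((W*t)*W + 2*I) = 3*(t*W**2 + 2*I) = 3*(2*I + t*W**2) = 6*I + 3*t*W**2)
l(-2, -6)*(-49) = (6*I + 3*(-2)*(-6)**2)*(-49) = (6*I + 3*(-2)*36)*(-49) = (6*I - 216)*(-49) = (-216 + 6*I)*(-49) = 10584 - 294*I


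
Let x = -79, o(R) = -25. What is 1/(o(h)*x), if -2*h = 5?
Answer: 1/1975 ≈ 0.00050633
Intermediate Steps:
h = -5/2 (h = -½*5 = -5/2 ≈ -2.5000)
1/(o(h)*x) = 1/(-25*(-79)) = 1/1975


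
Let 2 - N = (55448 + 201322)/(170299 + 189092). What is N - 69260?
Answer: -8296986216/119797 ≈ -69259.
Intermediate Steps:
N = 154004/119797 (N = 2 - (55448 + 201322)/(170299 + 189092) = 2 - 256770/359391 = 2 - 1*85590/119797 = 2 - 85590/119797 = 154004/119797 ≈ 1.2855)
N - 69260 = 154004/119797 - 69260 = -8296986216/119797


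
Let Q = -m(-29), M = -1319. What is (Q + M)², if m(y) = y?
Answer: 1664100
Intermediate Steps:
Q = 29 (Q = -1*(-29) = 29)
(Q + M)² = (29 - 1319)² = (-1290)² = 1664100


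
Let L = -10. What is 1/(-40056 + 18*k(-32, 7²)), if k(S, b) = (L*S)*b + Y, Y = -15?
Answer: 1/241914 ≈ 4.1337e-6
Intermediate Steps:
k(S, b) = -15 - 10*S*b (k(S, b) = (-10*S)*b - 15 = -10*S*b - 15 = -15 - 10*S*b)
1/(-40056 + 18*k(-32, 7²)) = 1/(-40056 + 18*(-15 - 10*(-32)*7²)) = 1/(-40056 + 18*(-15 - 10*(-32)*49)) = 1/(-40056 + 18*(-15 + 15680)) = 1/(-40056 + 18*15665) = 1/(-40056 + 281970) = 1/241914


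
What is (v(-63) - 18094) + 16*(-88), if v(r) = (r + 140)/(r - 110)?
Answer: -3373923/173 ≈ -19502.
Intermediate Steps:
v(r) = (140 + r)/(-110 + r)
(v(-63) - 18094) + 16*(-88) = ((140 - 63)/(-110 - 63) - 18094) + 16*(-88) = (77/(-173) - 18094) - 1408 = (-1/173*77 - 18094) - 1408 = (-77/173 - 18094) - 1408 = -3130339/173 - 1408 = -3373923/173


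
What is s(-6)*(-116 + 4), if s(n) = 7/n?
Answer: 392/3 ≈ 130.67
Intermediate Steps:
s(-6)*(-116 + 4) = (7/(-6))*(-116 + 4) = (7*(-⅙))*(-112) = -7/6*(-112) = 392/3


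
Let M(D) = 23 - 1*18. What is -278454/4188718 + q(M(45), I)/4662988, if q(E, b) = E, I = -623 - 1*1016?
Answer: -649203358481/9765970884692 ≈ -0.066476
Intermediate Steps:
I = -1639 (I = -623 - 1016 = -1639)
M(D) = 5 (M(D) = 23 - 18 = 5)
-278454/4188718 + q(M(45), I)/4662988 = -278454/4188718 + 5/4662988 = -278454*1/4188718 + 5*(1/4662988) = -139227/2094359 + 5/4662988 = -649203358481/9765970884692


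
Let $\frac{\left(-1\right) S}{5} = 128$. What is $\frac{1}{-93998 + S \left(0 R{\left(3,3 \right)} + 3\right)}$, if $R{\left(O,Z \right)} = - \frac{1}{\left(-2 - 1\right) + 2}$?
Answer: $- \frac{1}{95918} \approx -1.0426 \cdot 10^{-5}$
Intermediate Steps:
$S = -640$ ($S = \left(-5\right) 128 = -640$)
$R{\left(O,Z \right)} = 1$ ($R{\left(O,Z \right)} = - \frac{1}{-3 + 2} = - \frac{1}{-1} = \left(-1\right) \left(-1\right) = 1$)
$\frac{1}{-93998 + S \left(0 R{\left(3,3 \right)} + 3\right)} = \frac{1}{-93998 - 640 \left(0 \cdot 1 + 3\right)} = \frac{1}{-93998 - 640 \left(0 + 3\right)} = \frac{1}{-93998 - 1920} = \frac{1}{-95918} = - \frac{1}{95918}$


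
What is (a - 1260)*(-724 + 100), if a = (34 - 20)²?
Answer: 663936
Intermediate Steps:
a = 196 (a = 14² = 196)
(a - 1260)*(-724 + 100) = (196 - 1260)*(-724 + 100) = -1064*(-624) = 663936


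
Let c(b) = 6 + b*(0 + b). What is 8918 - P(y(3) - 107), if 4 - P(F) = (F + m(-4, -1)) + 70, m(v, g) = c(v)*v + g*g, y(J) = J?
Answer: 8793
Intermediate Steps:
c(b) = 6 + b² (c(b) = 6 + b*b = 6 + b²)
m(v, g) = g² + v*(6 + v²) (m(v, g) = (6 + v²)*v + g*g = v*(6 + v²) + g² = g² + v*(6 + v²))
P(F) = 21 - F (P(F) = 4 - ((F + ((-1)² - 4*(6 + (-4)²))) + 70) = 4 - ((F + (1 - 4*(6 + 16))) + 70) = 4 - ((F + (1 - 4*22)) + 70) = 4 - ((F + (1 - 88)) + 70) = 4 - ((F - 87) + 70) = 4 - ((-87 + F) + 70) = 4 - (-17 + F) = 4 + (17 - F) = 21 - F)
8918 - P(y(3) - 107) = 8918 - (21 - (3 - 107)) = 8918 - (21 - 1*(-104)) = 8918 - (21 + 104) = 8918 - 1*125 = 8918 - 125 = 8793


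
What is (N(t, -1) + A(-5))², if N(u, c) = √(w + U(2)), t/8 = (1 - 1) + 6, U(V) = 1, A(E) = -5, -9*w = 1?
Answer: 233/9 - 20*√2/3 ≈ 16.461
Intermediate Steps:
w = -⅑ (w = -⅑*1 = -⅑ ≈ -0.11111)
t = 48 (t = 8*((1 - 1) + 6) = 8*(0 + 6) = 8*6 = 48)
N(u, c) = 2*√2/3 (N(u, c) = √(-⅑ + 1) = √(8/9) = 2*√2/3)
(N(t, -1) + A(-5))² = (2*√2/3 - 5)² = (-5 + 2*√2/3)²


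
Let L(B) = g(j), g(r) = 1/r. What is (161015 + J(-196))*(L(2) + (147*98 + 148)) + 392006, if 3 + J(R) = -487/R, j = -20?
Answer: 9187651960801/3920 ≈ 2.3438e+9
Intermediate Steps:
L(B) = -1/20 (L(B) = 1/(-20) = -1/20)
J(R) = -3 - 487/R
(161015 + J(-196))*(L(2) + (147*98 + 148)) + 392006 = (161015 + (-3 - 487/(-196)))*(-1/20 + (147*98 + 148)) + 392006 = (161015 + (-3 - 487*(-1/196)))*(-1/20 + (14406 + 148)) + 392006 = (161015 + (-3 + 487/196))*(-1/20 + 14554) + 392006 = (161015 - 101/196)*(291079/20) + 392006 = (31558839/196)*(291079/20) + 392006 = 9186115297281/3920 + 392006 = 9187651960801/3920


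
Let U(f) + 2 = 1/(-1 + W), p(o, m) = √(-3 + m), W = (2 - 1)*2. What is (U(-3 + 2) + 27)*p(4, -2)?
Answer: 26*I*√5 ≈ 58.138*I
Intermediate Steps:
W = 2 (W = 1*2 = 2)
U(f) = -1 (U(f) = -2 + 1/(-1 + 2) = -2 + 1/1 = -2 + 1 = -1)
(U(-3 + 2) + 27)*p(4, -2) = (-1 + 27)*√(-3 - 2) = 26*√(-5) = 26*(I*√5) = 26*I*√5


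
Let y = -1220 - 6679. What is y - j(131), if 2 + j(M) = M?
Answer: -8028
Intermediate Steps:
j(M) = -2 + M
y = -7899
y - j(131) = -7899 - (-2 + 131) = -7899 - 1*129 = -7899 - 129 = -8028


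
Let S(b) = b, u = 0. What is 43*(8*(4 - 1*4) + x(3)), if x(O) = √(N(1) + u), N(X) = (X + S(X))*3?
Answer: 43*√6 ≈ 105.33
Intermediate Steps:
N(X) = 6*X (N(X) = (X + X)*3 = (2*X)*3 = 6*X)
x(O) = √6 (x(O) = √(6*1 + 0) = √(6 + 0) = √6)
43*(8*(4 - 1*4) + x(3)) = 43*(8*(4 - 1*4) + √6) = 43*(8*(4 - 4) + √6) = 43*(8*0 + √6) = 43*(0 + √6) = 43*√6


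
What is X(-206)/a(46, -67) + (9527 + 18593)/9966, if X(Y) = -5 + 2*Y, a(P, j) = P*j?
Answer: 45410831/15357606 ≈ 2.9569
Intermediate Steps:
X(-206)/a(46, -67) + (9527 + 18593)/9966 = (-5 + 2*(-206))/((46*(-67))) + (9527 + 18593)/9966 = (-5 - 412)/(-3082) + 28120*(1/9966) = -417*(-1/3082) + 14060/4983 = 417/3082 + 14060/4983 = 45410831/15357606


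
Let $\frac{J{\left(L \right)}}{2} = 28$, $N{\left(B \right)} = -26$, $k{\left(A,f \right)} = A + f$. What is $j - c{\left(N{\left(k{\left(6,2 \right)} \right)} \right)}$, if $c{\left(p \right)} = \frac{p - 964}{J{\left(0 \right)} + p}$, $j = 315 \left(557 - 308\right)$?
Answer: $78468$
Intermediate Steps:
$J{\left(L \right)} = 56$ ($J{\left(L \right)} = 2 \cdot 28 = 56$)
$j = 78435$ ($j = 315 \cdot 249 = 78435$)
$c{\left(p \right)} = \frac{-964 + p}{56 + p}$ ($c{\left(p \right)} = \frac{p - 964}{56 + p} = \frac{-964 + p}{56 + p}$)
$j - c{\left(N{\left(k{\left(6,2 \right)} \right)} \right)} = 78435 - \frac{-964 - 26}{56 - 26} = 78435 - \frac{1}{30} \left(-990\right) = 78435 - -33 = 78435 + 33 = 78468$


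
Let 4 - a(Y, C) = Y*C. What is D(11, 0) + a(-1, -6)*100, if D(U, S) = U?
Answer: -189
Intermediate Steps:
a(Y, C) = 4 - C*Y (a(Y, C) = 4 - Y*C = 4 - C*Y)
D(11, 0) + a(-1, -6)*100 = 11 + (4 - 1*(-6)*(-1))*100 = 11 + (4 - 6)*100 = 11 - 2*100 = 11 - 200 = -189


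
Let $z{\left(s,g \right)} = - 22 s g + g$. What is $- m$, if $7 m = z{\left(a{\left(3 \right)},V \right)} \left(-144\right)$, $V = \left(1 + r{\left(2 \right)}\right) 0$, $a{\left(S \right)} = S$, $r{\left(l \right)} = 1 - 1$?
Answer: $0$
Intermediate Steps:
$r{\left(l \right)} = 0$ ($r{\left(l \right)} = 1 - 1 = 0$)
$V = 0$ ($V = \left(1 + 0\right) 0 = 1 \cdot 0 = 0$)
$z{\left(s,g \right)} = g - 22 g s$ ($z{\left(s,g \right)} = - 22 g s + g = g - 22 g s$)
$m = 0$ ($m = \frac{0 \left(1 - 66\right) \left(-144\right)}{7} = \frac{0 \left(-65\right) \left(-144\right)}{7} = \frac{0 \left(-144\right)}{7} = \frac{1}{7} \cdot 0 = 0$)
$- m = \left(-1\right) 0 = 0$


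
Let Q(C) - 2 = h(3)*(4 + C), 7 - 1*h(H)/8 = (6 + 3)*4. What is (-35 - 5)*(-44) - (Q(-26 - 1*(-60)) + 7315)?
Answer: 3259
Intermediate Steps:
h(H) = -232 (h(H) = 56 - 8*(6 + 3)*4 = 56 - 72*4 = 56 - 8*36 = 56 - 288 = -232)
Q(C) = -926 - 232*C (Q(C) = 2 - 232*(4 + C) = 2 + (-928 - 232*C) = -926 - 232*C)
(-35 - 5)*(-44) - (Q(-26 - 1*(-60)) + 7315) = (-35 - 5)*(-44) - ((-926 - 232*(-26 - 1*(-60))) + 7315) = -40*(-44) - ((-926 - 232*(-26 + 60)) + 7315) = 1760 - ((-926 - 232*34) + 7315) = 1760 - ((-926 - 7888) + 7315) = 1760 - (-8814 + 7315) = 1760 - 1*(-1499) = 1760 + 1499 = 3259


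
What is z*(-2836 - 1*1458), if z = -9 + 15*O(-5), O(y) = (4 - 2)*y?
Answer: 682746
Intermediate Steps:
O(y) = 2*y
z = -159 (z = -9 + 15*(2*(-5)) = -9 + 15*(-10) = -9 - 150 = -159)
z*(-2836 - 1*1458) = -159*(-2836 - 1*1458) = -159*(-2836 - 1458) = -159*(-4294) = 682746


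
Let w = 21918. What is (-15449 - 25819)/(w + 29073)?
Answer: -13756/16997 ≈ -0.80932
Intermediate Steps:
(-15449 - 25819)/(w + 29073) = (-15449 - 25819)/(21918 + 29073) = -41268/50991 = -41268*1/50991 = -13756/16997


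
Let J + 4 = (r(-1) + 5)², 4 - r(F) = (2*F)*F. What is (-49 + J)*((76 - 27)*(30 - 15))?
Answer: -2940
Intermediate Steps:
r(F) = 4 - 2*F² (r(F) = 4 - 2*F*F = 4 - 2*F²)
J = 45 (J = -4 + ((4 - 2*(-1)²) + 5)² = -4 + ((4 - 2*1) + 5)² = -4 + ((4 - 2) + 5)² = -4 + (2 + 5)² = -4 + 7² = -4 + 49 = 45)
(-49 + J)*((76 - 27)*(30 - 15)) = (-49 + 45)*((76 - 27)*(30 - 15)) = -196*15 = -4*735 = -2940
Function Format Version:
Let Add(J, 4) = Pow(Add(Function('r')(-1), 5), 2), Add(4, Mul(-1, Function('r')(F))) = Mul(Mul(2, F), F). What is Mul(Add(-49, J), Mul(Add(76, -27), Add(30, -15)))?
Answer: -2940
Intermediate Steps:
Function('r')(F) = Add(4, Mul(-2, Pow(F, 2))) (Function('r')(F) = Add(4, Mul(-1, Mul(Mul(2, F), F))) = Add(4, Mul(-1, Mul(2, Pow(F, 2)))) = Add(4, Mul(-2, Pow(F, 2))))
J = 45 (J = Add(-4, Pow(Add(Add(4, Mul(-2, Pow(-1, 2))), 5), 2)) = Add(-4, Pow(Add(Add(4, Mul(-2, 1)), 5), 2)) = Add(-4, Pow(Add(Add(4, -2), 5), 2)) = Add(-4, Pow(Add(2, 5), 2)) = Add(-4, Pow(7, 2)) = Add(-4, 49) = 45)
Mul(Add(-49, J), Mul(Add(76, -27), Add(30, -15))) = Mul(Add(-49, 45), Mul(Add(76, -27), Add(30, -15))) = Mul(-4, Mul(49, 15)) = Mul(-4, 735) = -2940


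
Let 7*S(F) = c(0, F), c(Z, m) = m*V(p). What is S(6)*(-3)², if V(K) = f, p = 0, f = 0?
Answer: 0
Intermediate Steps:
V(K) = 0
c(Z, m) = 0 (c(Z, m) = m*0 = 0)
S(F) = 0 (S(F) = (⅐)*0 = 0)
S(6)*(-3)² = 0*(-3)² = 0*9 = 0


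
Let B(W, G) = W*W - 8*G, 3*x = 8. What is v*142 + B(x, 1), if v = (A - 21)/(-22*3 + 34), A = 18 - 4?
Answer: 4345/144 ≈ 30.174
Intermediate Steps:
x = 8/3 (x = (⅓)*8 = 8/3 ≈ 2.6667)
B(W, G) = W² - 8*G
A = 14
v = 7/32 (v = (14 - 21)/(-22*3 + 34) = -7/(-66 + 34) = -7/(-32) = -7*(-1/32) = 7/32 ≈ 0.21875)
v*142 + B(x, 1) = (7/32)*142 + ((8/3)² - 8*1) = 497/16 + (64/9 - 8) = 497/16 - 8/9 = 4345/144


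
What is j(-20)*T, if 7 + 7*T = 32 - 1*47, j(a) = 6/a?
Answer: 33/35 ≈ 0.94286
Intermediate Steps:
T = -22/7 (T = -1 + (32 - 1*47)/7 = -1 + (32 - 47)/7 = -1 + (⅐)*(-15) = -1 - 15/7 = -22/7 ≈ -3.1429)
j(-20)*T = (6/(-20))*(-22/7) = (6*(-1/20))*(-22/7) = -3/10*(-22/7) = 33/35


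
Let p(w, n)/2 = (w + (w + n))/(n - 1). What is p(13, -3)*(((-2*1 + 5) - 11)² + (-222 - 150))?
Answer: 3542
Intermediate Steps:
p(w, n) = 2*(n + 2*w)/(-1 + n) (p(w, n) = 2*((w + (w + n))/(n - 1)) = 2*((w + (n + w))/(-1 + n)) = 2*((n + 2*w)/(-1 + n)) = 2*(n + 2*w)/(-1 + n))
p(13, -3)*(((-2*1 + 5) - 11)² + (-222 - 150)) = (2*(-3 + 2*13)/(-1 - 3))*(((-2*1 + 5) - 11)² + (-222 - 150)) = (2*(-3 + 26)/(-4))*(((-2 + 5) - 11)² - 372) = (2*(-¼)*23)*((3 - 11)² - 372) = -23*((-8)² - 372)/2 = -23*(64 - 372)/2 = -23/2*(-308) = 3542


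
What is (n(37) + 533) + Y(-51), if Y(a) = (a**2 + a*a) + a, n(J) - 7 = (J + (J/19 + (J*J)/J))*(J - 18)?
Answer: 7134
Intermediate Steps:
n(J) = 7 + 39*J*(-18 + J)/19 (n(J) = 7 + (J + (J/19 + (J*J)/J))*(J - 18) = 7 + (J + (J*(1/19) + J**2/J))*(-18 + J) = 7 + (J + (J/19 + J))*(-18 + J) = 7 + (J + 20*J/19)*(-18 + J) = 7 + (39*J/19)*(-18 + J) = 7 + 39*J*(-18 + J)/19)
Y(a) = a + 2*a**2 (Y(a) = (a**2 + a**2) + a = 2*a**2 + a = a + 2*a**2)
(n(37) + 533) + Y(-51) = ((7 - 702/19*37 + (39/19)*37**2) + 533) - 51*(1 + 2*(-51)) = ((7 - 25974/19 + (39/19)*1369) + 533) - 51*(1 - 102) = ((7 - 25974/19 + 53391/19) + 533) - 51*(-101) = (1450 + 533) + 5151 = 1983 + 5151 = 7134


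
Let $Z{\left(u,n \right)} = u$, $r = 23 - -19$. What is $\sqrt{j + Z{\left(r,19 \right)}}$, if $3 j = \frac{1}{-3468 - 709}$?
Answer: $\frac{\sqrt{6595077831}}{12531} \approx 6.4807$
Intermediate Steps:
$j = - \frac{1}{12531}$ ($j = \frac{1}{3 \left(-3468 - 709\right)} = \frac{1}{3 \left(-4177\right)} = \frac{1}{3} \left(- \frac{1}{4177}\right) = - \frac{1}{12531} \approx -7.9802 \cdot 10^{-5}$)
$r = 42$ ($r = 23 + 19 = 42$)
$\sqrt{j + Z{\left(r,19 \right)}} = \sqrt{- \frac{1}{12531} + 42} = \sqrt{\frac{526301}{12531}} = \frac{\sqrt{6595077831}}{12531}$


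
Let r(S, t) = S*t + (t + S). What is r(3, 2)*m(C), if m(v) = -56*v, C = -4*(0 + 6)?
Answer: 14784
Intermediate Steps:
r(S, t) = S + t + S*t (r(S, t) = S*t + (S + t) = S + t + S*t)
C = -24 (C = -4*6 = -24)
r(3, 2)*m(C) = (3 + 2 + 3*2)*(-56*(-24)) = (3 + 2 + 6)*1344 = 11*1344 = 14784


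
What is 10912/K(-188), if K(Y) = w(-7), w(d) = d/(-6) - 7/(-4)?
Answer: 130944/35 ≈ 3741.3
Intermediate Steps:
w(d) = 7/4 - d/6 (w(d) = d*(-⅙) - 7*(-¼) = -d/6 + 7/4 = 7/4 - d/6)
K(Y) = 35/12 (K(Y) = 7/4 - ⅙*(-7) = 7/4 + 7/6 = 35/12)
10912/K(-188) = 10912/(35/12) = 10912*(12/35) = 130944/35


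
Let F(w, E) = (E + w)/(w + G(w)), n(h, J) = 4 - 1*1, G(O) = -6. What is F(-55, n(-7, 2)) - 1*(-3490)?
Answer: 212942/61 ≈ 3490.9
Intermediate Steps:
n(h, J) = 3 (n(h, J) = 4 - 1 = 3)
F(w, E) = (E + w)/(-6 + w) (F(w, E) = (E + w)/(w - 6) = (E + w)/(-6 + w))
F(-55, n(-7, 2)) - 1*(-3490) = (3 - 55)/(-6 - 55) - 1*(-3490) = -52/(-61) + 3490 = -1/61*(-52) + 3490 = 52/61 + 3490 = 212942/61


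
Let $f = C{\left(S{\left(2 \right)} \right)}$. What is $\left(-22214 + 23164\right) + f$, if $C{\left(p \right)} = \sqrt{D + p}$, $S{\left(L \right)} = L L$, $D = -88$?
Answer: $950 + 2 i \sqrt{21} \approx 950.0 + 9.1651 i$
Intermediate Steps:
$S{\left(L \right)} = L^{2}$
$C{\left(p \right)} = \sqrt{-88 + p}$
$f = 2 i \sqrt{21}$ ($f = \sqrt{-88 + 2^{2}} = \sqrt{-88 + 4} = \sqrt{-84} = 2 i \sqrt{21} \approx 9.1651 i$)
$\left(-22214 + 23164\right) + f = \left(-22214 + 23164\right) + 2 i \sqrt{21} = 950 + 2 i \sqrt{21}$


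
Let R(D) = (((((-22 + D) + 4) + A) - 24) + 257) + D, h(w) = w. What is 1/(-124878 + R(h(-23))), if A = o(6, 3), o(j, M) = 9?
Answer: -1/124700 ≈ -8.0192e-6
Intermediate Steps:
A = 9
R(D) = 224 + 2*D (R(D) = (((((-22 + D) + 4) + 9) - 24) + 257) + D = ((((-18 + D) + 9) - 24) + 257) + D = (((-9 + D) - 24) + 257) + D = ((-33 + D) + 257) + D = (224 + D) + D = 224 + 2*D)
1/(-124878 + R(h(-23))) = 1/(-124878 + (224 + 2*(-23))) = 1/(-124878 + (224 - 46)) = 1/(-124878 + 178) = 1/(-124700) = -1/124700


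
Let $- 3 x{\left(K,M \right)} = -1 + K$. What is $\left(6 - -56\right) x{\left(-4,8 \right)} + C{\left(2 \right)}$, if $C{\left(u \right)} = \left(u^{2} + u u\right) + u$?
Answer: $\frac{340}{3} \approx 113.33$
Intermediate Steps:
$C{\left(u \right)} = u + 2 u^{2}$ ($C{\left(u \right)} = \left(u^{2} + u^{2}\right) + u = 2 u^{2} + u = u + 2 u^{2}$)
$x{\left(K,M \right)} = \frac{1}{3} - \frac{K}{3}$ ($x{\left(K,M \right)} = - \frac{-1 + K}{3} = \frac{1}{3} - \frac{K}{3}$)
$\left(6 - -56\right) x{\left(-4,8 \right)} + C{\left(2 \right)} = \left(6 - -56\right) \left(\frac{1}{3} - - \frac{4}{3}\right) + 2 \left(1 + 2 \cdot 2\right) = \left(6 + 56\right) \left(\frac{1}{3} + \frac{4}{3}\right) + 2 \left(1 + 4\right) = 62 \cdot \frac{5}{3} + 2 \cdot 5 = \frac{310}{3} + 10 = \frac{340}{3}$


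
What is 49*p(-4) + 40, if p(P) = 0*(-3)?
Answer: 40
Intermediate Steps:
p(P) = 0
49*p(-4) + 40 = 49*0 + 40 = 0 + 40 = 40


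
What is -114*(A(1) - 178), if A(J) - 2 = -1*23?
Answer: 22686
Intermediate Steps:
A(J) = -21 (A(J) = 2 - 1*23 = 2 - 23 = -21)
-114*(A(1) - 178) = -114*(-21 - 178) = -114*(-199) = 22686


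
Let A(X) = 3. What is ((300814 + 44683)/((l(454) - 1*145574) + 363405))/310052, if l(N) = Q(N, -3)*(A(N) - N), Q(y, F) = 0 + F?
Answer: 345497/67958437568 ≈ 5.0839e-6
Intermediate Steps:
Q(y, F) = F
l(N) = -9 + 3*N (l(N) = -3*(3 - N) = -9 + 3*N)
((300814 + 44683)/((l(454) - 1*145574) + 363405))/310052 = ((300814 + 44683)/(((-9 + 3*454) - 1*145574) + 363405))/310052 = (345497/(((-9 + 1362) - 145574) + 363405))*(1/310052) = (345497/((1353 - 145574) + 363405))*(1/310052) = (345497/(-144221 + 363405))*(1/310052) = (345497/219184)*(1/310052) = 345497/67958437568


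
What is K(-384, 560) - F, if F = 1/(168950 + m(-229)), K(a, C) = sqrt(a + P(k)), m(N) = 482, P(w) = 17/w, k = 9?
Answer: -1/169432 + I*sqrt(3439)/3 ≈ -5.9021e-6 + 19.548*I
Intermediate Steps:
K(a, C) = sqrt(17/9 + a) (K(a, C) = sqrt(a + 17/9) = sqrt(17/9 + a))
F = 1/169432 (F = 1/(168950 + 482) = 1/169432 ≈ 5.9021e-6)
K(-384, 560) - F = sqrt(17 + 9*(-384))/3 - 1*1/169432 = sqrt(17 - 3456)/3 - 1/169432 = sqrt(-3439)/3 - 1/169432 = (I*sqrt(3439))/3 - 1/169432 = I*sqrt(3439)/3 - 1/169432 = -1/169432 + I*sqrt(3439)/3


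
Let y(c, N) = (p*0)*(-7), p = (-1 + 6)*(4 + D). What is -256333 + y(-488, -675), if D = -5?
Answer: -256333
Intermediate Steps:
p = -5 (p = (-1 + 6)*(4 - 5) = 5*(-1) = -5)
y(c, N) = 0 (y(c, N) = -5*0*(-7) = 0*(-7) = 0)
-256333 + y(-488, -675) = -256333 + 0 = -256333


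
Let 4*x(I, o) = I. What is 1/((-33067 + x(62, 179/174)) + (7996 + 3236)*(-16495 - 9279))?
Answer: -2/579053239 ≈ -3.4539e-9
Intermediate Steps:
x(I, o) = I/4
1/((-33067 + x(62, 179/174)) + (7996 + 3236)*(-16495 - 9279)) = 1/((-33067 + (1/4)*62) + (7996 + 3236)*(-16495 - 9279)) = 1/((-33067 + 31/2) + 11232*(-25774)) = 1/(-66103/2 - 289493568) = 1/(-579053239/2) = -2/579053239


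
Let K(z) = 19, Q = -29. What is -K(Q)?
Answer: -19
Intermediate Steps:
-K(Q) = -1*19 = -19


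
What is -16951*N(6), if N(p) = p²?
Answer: -610236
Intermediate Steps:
-16951*N(6) = -16951*6² = -16951*36 = -610236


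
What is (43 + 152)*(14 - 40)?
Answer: -5070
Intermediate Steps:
(43 + 152)*(14 - 40) = 195*(-26) = -5070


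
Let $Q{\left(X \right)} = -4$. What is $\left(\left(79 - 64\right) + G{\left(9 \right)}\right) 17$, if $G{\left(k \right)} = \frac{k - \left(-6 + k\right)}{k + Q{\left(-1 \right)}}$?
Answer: $\frac{1377}{5} \approx 275.4$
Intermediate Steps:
$G{\left(k \right)} = \frac{6}{-4 + k}$ ($G{\left(k \right)} = \frac{k - \left(-6 + k\right)}{k - 4} = \frac{6}{-4 + k}$)
$\left(\left(79 - 64\right) + G{\left(9 \right)}\right) 17 = \left(\left(79 - 64\right) + \frac{6}{-4 + 9}\right) 17 = \left(\left(79 - 64\right) + \frac{6}{5}\right) 17 = \left(15 + 6 \cdot \frac{1}{5}\right) 17 = \left(15 + \frac{6}{5}\right) 17 = \frac{81}{5} \cdot 17 = \frac{1377}{5}$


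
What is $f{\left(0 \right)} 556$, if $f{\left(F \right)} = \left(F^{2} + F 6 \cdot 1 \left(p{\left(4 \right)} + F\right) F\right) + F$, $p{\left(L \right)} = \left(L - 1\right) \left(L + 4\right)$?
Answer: $0$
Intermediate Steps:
$p{\left(L \right)} = \left(-1 + L\right) \left(4 + L\right)$
$f{\left(F \right)} = F + F^{2} + 6 F^{2} \left(24 + F\right)$ ($f{\left(F \right)} = \left(F^{2} + F 6 \cdot 1 \left(\left(-4 + 4^{2} + 3 \cdot 4\right) + F\right) F\right) + F = \left(F^{2} + 6 F 1 \left(\left(-4 + 16 + 12\right) + F\right) F\right) + F = \left(F^{2} + 6 F \left(24 + F\right) F\right) + F = \left(F^{2} + 6 F^{2} \left(24 + F\right)\right) + F = F + F^{2} + 6 F^{2} \left(24 + F\right)$)
$f{\left(0 \right)} 556 = 0 \left(1 + 6 \cdot 0^{2} + 145 \cdot 0\right) 556 = 0 \left(1 + 6 \cdot 0 + 0\right) 556 = 0 \left(1 + 0 + 0\right) 556 = 0 \cdot 1 \cdot 556 = 0 \cdot 556 = 0$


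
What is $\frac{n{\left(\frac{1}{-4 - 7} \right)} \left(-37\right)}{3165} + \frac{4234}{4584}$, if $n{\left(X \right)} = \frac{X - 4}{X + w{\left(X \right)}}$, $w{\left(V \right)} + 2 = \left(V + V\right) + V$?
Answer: $\frac{5679725}{6286956} \approx 0.90341$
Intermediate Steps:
$w{\left(V \right)} = -2 + 3 V$ ($w{\left(V \right)} = -2 + \left(\left(V + V\right) + V\right) = -2 + \left(2 V + V\right) = -2 + 3 V$)
$n{\left(X \right)} = \frac{-4 + X}{-2 + 4 X}$ ($n{\left(X \right)} = \frac{X - 4}{X + \left(-2 + 3 X\right)} = \frac{-4 + X}{-2 + 4 X}$)
$\frac{n{\left(\frac{1}{-4 - 7} \right)} \left(-37\right)}{3165} + \frac{4234}{4584} = \frac{\frac{-4 + \frac{1}{-4 - 7}}{2 \left(-1 + \frac{2}{-4 - 7}\right)} \left(-37\right)}{3165} + \frac{4234}{4584} = \frac{-4 + \frac{1}{-11}}{2 \left(-1 + \frac{2}{-11}\right)} \left(-37\right) \frac{1}{3165} + 4234 \cdot \frac{1}{4584} = \frac{-4 - \frac{1}{11}}{2 \left(-1 + 2 \left(- \frac{1}{11}\right)\right)} \left(-37\right) \frac{1}{3165} + \frac{2117}{2292} = \frac{1}{2} \frac{1}{-1 - \frac{2}{11}} \left(- \frac{45}{11}\right) \left(-37\right) \frac{1}{3165} + \frac{2117}{2292} = \frac{1}{2} \frac{1}{- \frac{13}{11}} \left(- \frac{45}{11}\right) \left(-37\right) \frac{1}{3165} + \frac{2117}{2292} = \frac{1}{2} \left(- \frac{11}{13}\right) \left(- \frac{45}{11}\right) \left(-37\right) \frac{1}{3165} + \frac{2117}{2292} = \frac{45}{26} \left(-37\right) \frac{1}{3165} + \frac{2117}{2292} = \left(- \frac{1665}{26}\right) \frac{1}{3165} + \frac{2117}{2292} = - \frac{111}{5486} + \frac{2117}{2292} = \frac{5679725}{6286956}$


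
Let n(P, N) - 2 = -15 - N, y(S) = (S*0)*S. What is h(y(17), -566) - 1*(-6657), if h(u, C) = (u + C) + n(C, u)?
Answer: 6078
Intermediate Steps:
y(S) = 0 (y(S) = 0*S = 0)
n(P, N) = -13 - N (n(P, N) = 2 + (-15 - N) = -13 - N)
h(u, C) = -13 + C (h(u, C) = (u + C) + (-13 - u) = (C + u) + (-13 - u) = -13 + C)
h(y(17), -566) - 1*(-6657) = (-13 - 566) - 1*(-6657) = -579 + 6657 = 6078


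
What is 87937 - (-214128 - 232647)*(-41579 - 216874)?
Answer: -115470251138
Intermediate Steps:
87937 - (-214128 - 232647)*(-41579 - 216874) = 87937 - (-446775)*(-258453) = 87937 - 1*115470339075 = 87937 - 115470339075 = -115470251138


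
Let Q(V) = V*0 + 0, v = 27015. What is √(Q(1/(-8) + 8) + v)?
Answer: √27015 ≈ 164.36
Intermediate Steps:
Q(V) = 0 (Q(V) = 0 + 0 = 0)
√(Q(1/(-8) + 8) + v) = √(0 + 27015) = √27015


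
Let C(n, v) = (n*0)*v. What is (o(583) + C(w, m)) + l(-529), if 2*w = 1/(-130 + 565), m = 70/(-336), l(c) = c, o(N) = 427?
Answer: -102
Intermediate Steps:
m = -5/24 (m = 70*(-1/336) = -5/24 ≈ -0.20833)
w = 1/870 (w = 1/(2*(-130 + 565)) = (½)/435 = (½)*(1/435) = 1/870 ≈ 0.0011494)
C(n, v) = 0 (C(n, v) = 0*v = 0)
(o(583) + C(w, m)) + l(-529) = (427 + 0) - 529 = 427 - 529 = -102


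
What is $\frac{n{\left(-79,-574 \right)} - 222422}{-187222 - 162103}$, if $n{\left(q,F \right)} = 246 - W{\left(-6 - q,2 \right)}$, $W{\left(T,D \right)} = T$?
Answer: $\frac{222249}{349325} \approx 0.63622$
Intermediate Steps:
$n{\left(q,F \right)} = 252 + q$ ($n{\left(q,F \right)} = 246 - \left(-6 - q\right) = 246 + \left(6 + q\right) = 252 + q$)
$\frac{n{\left(-79,-574 \right)} - 222422}{-187222 - 162103} = \frac{\left(252 - 79\right) - 222422}{-187222 - 162103} = \frac{173 - 222422}{-349325} = \left(-222249\right) \left(- \frac{1}{349325}\right) = \frac{222249}{349325}$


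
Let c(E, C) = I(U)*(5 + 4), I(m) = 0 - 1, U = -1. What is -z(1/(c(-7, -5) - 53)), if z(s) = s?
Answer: 1/62 ≈ 0.016129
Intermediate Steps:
I(m) = -1
c(E, C) = -9 (c(E, C) = -(5 + 4) = -1*9 = -9)
-z(1/(c(-7, -5) - 53)) = -1/(-9 - 53) = -1/(-62) = -1*(-1/62) = 1/62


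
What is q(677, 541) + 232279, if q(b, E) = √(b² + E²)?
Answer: 232279 + √751010 ≈ 2.3315e+5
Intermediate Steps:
q(b, E) = √(E² + b²)
q(677, 541) + 232279 = √(541² + 677²) + 232279 = √(292681 + 458329) + 232279 = √751010 + 232279 = 232279 + √751010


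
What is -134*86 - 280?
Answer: -11804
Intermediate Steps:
-134*86 - 280 = -11524 - 280 = -11804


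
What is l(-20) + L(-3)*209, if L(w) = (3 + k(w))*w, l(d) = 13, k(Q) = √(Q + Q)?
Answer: -1868 - 627*I*√6 ≈ -1868.0 - 1535.8*I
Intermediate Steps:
k(Q) = √2*√Q (k(Q) = √(2*Q) = √2*√Q)
L(w) = w*(3 + √2*√w) (L(w) = (3 + √2*√w)*w = w*(3 + √2*√w))
l(-20) + L(-3)*209 = 13 - 3*(3 + √2*√(-3))*209 = 13 - 3*(3 + √2*(I*√3))*209 = 13 - 3*(3 + I*√6)*209 = 13 + (-9 - 3*I*√6)*209 = 13 + (-1881 - 627*I*√6) = -1868 - 627*I*√6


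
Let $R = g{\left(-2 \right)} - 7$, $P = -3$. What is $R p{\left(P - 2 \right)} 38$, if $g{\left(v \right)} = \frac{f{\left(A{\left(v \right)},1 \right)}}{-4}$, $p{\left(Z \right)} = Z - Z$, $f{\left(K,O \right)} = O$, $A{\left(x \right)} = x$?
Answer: $0$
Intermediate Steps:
$p{\left(Z \right)} = 0$
$g{\left(v \right)} = - \frac{1}{4}$ ($g{\left(v \right)} = 1 \frac{1}{-4} = 1 \left(- \frac{1}{4}\right) = - \frac{1}{4}$)
$R = - \frac{29}{4}$ ($R = - \frac{1}{4} - 7 = - \frac{29}{4} \approx -7.25$)
$R p{\left(P - 2 \right)} 38 = \left(- \frac{29}{4}\right) 0 \cdot 38 = 0 \cdot 38 = 0$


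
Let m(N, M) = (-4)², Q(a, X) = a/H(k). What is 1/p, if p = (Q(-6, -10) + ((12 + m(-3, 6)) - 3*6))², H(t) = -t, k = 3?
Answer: 1/144 ≈ 0.0069444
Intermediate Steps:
Q(a, X) = -a/3 (Q(a, X) = a/((-1*3)) = a/(-3) = a*(-⅓) = -a/3)
m(N, M) = 16
p = 144 (p = (-⅓*(-6) + ((12 + 16) - 3*6))² = (2 + (28 - 18))² = (2 + 10)² = 12² = 144)
1/p = 1/144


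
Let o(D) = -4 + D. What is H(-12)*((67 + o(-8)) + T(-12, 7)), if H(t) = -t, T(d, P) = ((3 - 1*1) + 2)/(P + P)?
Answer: 4644/7 ≈ 663.43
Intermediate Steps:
T(d, P) = 2/P (T(d, P) = ((3 - 1) + 2)/((2*P)) = (2 + 2)*(1/(2*P)) = 4*(1/(2*P)) = 2/P)
H(-12)*((67 + o(-8)) + T(-12, 7)) = (-1*(-12))*((67 + (-4 - 8)) + 2/7) = 12*((67 - 12) + 2*(1/7)) = 12*(55 + 2/7) = 12*(387/7) = 4644/7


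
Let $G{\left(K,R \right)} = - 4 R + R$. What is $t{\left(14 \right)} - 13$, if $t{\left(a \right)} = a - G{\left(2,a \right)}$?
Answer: $43$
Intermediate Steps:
$G{\left(K,R \right)} = - 3 R$
$t{\left(a \right)} = 4 a$ ($t{\left(a \right)} = a - - 3 a = a + 3 a = 4 a$)
$t{\left(14 \right)} - 13 = 4 \cdot 14 - 13 = 56 - 13 = 43$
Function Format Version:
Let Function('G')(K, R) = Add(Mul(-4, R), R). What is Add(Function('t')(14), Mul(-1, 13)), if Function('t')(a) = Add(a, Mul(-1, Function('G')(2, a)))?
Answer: 43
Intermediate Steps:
Function('G')(K, R) = Mul(-3, R)
Function('t')(a) = Mul(4, a) (Function('t')(a) = Add(a, Mul(-1, Mul(-3, a))) = Add(a, Mul(3, a)) = Mul(4, a))
Add(Function('t')(14), Mul(-1, 13)) = Add(Mul(4, 14), Mul(-1, 13)) = Add(56, -13) = 43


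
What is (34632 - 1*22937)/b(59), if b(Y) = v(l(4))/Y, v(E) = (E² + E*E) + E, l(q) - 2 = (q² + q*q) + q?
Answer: 690005/2926 ≈ 235.82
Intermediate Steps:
l(q) = 2 + q + 2*q² (l(q) = 2 + ((q² + q*q) + q) = 2 + ((q² + q²) + q) = 2 + (2*q² + q) = 2 + (q + 2*q²) = 2 + q + 2*q²)
v(E) = E + 2*E² (v(E) = (E² + E²) + E = 2*E² + E = E + 2*E²)
b(Y) = 2926/Y (b(Y) = ((2 + 4 + 2*4²)*(1 + 2*(2 + 4 + 2*4²)))/Y = ((2 + 4 + 2*16)*(1 + 2*(2 + 4 + 2*16)))/Y = ((2 + 4 + 32)*(1 + 2*(2 + 4 + 32)))/Y = (38*(1 + 2*38))/Y = (38*(1 + 76))/Y = (38*77)/Y = 2926/Y)
(34632 - 1*22937)/b(59) = (34632 - 1*22937)/((2926/59)) = (34632 - 22937)/((2926*(1/59))) = 11695/(2926/59) = 11695*(59/2926) = 690005/2926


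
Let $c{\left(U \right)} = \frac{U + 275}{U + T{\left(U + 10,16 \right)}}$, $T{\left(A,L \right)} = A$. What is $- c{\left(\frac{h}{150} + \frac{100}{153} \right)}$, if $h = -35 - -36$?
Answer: $- \frac{2108801}{86602} \approx -24.35$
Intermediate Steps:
$h = 1$ ($h = -35 + 36 = 1$)
$c{\left(U \right)} = \frac{275 + U}{10 + 2 U}$ ($c{\left(U \right)} = \frac{U + 275}{U + \left(U + 10\right)} = \frac{275 + U}{U + \left(10 + U\right)} = \frac{275 + U}{10 + 2 U}$)
$- c{\left(\frac{h}{150} + \frac{100}{153} \right)} = - \frac{275 + \left(1 \cdot \frac{1}{150} + \frac{100}{153}\right)}{2 \left(5 + \left(1 \cdot \frac{1}{150} + \frac{100}{153}\right)\right)} = - \frac{275 + \left(1 \cdot \frac{1}{150} + 100 \cdot \frac{1}{153}\right)}{2 \left(5 + \left(1 \cdot \frac{1}{150} + 100 \cdot \frac{1}{153}\right)\right)} = - \frac{275 + \left(\frac{1}{150} + \frac{100}{153}\right)}{2 \left(5 + \left(\frac{1}{150} + \frac{100}{153}\right)\right)} = - \frac{275 + \frac{5051}{7650}}{2 \left(5 + \frac{5051}{7650}\right)} = - \frac{2108801}{2 \cdot \frac{43301}{7650} \cdot 7650} = - \frac{7650 \cdot 2108801}{2 \cdot 43301 \cdot 7650} = \left(-1\right) \frac{2108801}{86602} = - \frac{2108801}{86602}$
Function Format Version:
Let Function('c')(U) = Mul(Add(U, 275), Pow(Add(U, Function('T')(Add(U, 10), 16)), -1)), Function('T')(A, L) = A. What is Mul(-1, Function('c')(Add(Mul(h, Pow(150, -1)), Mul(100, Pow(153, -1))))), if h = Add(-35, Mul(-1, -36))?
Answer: Rational(-2108801, 86602) ≈ -24.350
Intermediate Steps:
h = 1 (h = Add(-35, 36) = 1)
Function('c')(U) = Mul(Pow(Add(10, Mul(2, U)), -1), Add(275, U)) (Function('c')(U) = Mul(Add(U, 275), Pow(Add(U, Add(U, 10)), -1)) = Mul(Add(275, U), Pow(Add(U, Add(10, U)), -1)) = Mul(Add(275, U), Pow(Add(10, Mul(2, U)), -1)) = Mul(Pow(Add(10, Mul(2, U)), -1), Add(275, U)))
Mul(-1, Function('c')(Add(Mul(h, Pow(150, -1)), Mul(100, Pow(153, -1))))) = Mul(-1, Mul(Rational(1, 2), Pow(Add(5, Add(Mul(1, Pow(150, -1)), Mul(100, Pow(153, -1)))), -1), Add(275, Add(Mul(1, Pow(150, -1)), Mul(100, Pow(153, -1)))))) = Mul(-1, Mul(Rational(1, 2), Pow(Add(5, Add(Mul(1, Rational(1, 150)), Mul(100, Rational(1, 153)))), -1), Add(275, Add(Mul(1, Rational(1, 150)), Mul(100, Rational(1, 153)))))) = Mul(-1, Mul(Rational(1, 2), Pow(Add(5, Add(Rational(1, 150), Rational(100, 153))), -1), Add(275, Add(Rational(1, 150), Rational(100, 153))))) = Mul(-1, Mul(Rational(1, 2), Pow(Add(5, Rational(5051, 7650)), -1), Add(275, Rational(5051, 7650)))) = Mul(-1, Mul(Rational(1, 2), Pow(Rational(43301, 7650), -1), Rational(2108801, 7650))) = Mul(-1, Mul(Rational(1, 2), Rational(7650, 43301), Rational(2108801, 7650))) = Mul(-1, Rational(2108801, 86602)) = Rational(-2108801, 86602)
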